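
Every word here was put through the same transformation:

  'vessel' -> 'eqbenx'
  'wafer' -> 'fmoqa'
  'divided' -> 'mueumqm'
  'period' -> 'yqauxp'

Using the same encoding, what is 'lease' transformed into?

Shifts by position in vessel: pos 0: v→e (+9), pos 1: e→q (+12), pos 2: s→b (+9), pos 3: s→e (+12) — repeating every 2. The shifts repeat in a cycle of length 2: positions 0,1,… shift by +9, +12, then the pattern repeats.
On lease: l+9=u, e+12=q, a+9=j, s+12=e, e+9=n.

uqjen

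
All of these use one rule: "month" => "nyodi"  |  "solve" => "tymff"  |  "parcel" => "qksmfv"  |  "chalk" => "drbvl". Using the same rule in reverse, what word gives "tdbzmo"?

staple

A repeating key of period 2 is used — shifts +1, +10 over and over.
Reversing it on tdbzmo: t−1=s, d−10=t, b−1=a, z−10=p, m−1=l, o−10=e.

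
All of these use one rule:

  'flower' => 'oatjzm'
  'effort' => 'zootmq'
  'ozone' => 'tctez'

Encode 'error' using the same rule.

zmmtm

f(5)→o(14) and l(11)→a(0) fit y≡15x+17 (mod 26); the inverse of 15 mod 26 is 7. Each letter's alphabet position (a=0..z=25) is mapped through 15·x+17 mod 26 — an affine cipher.
On error: e(4)→15·4+17≡25=z; r(17)→15·17+17≡12=m; r(17)→15·17+17≡12=m; o(14)→15·14+17≡19=t; r(17)→15·17+17≡12=m (all mod 26).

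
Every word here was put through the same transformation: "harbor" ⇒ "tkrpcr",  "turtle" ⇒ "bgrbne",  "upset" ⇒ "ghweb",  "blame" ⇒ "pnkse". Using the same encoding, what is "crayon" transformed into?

h(7)→t(19) and a(0)→k(10) fit y≡5x+10 (mod 26); the inverse of 5 mod 26 is 21. Each letter's alphabet position (a=0..z=25) is mapped through 5·x+10 mod 26 — an affine cipher.
On crayon: c(2)→5·2+10≡20=u; r(17)→5·17+10≡17=r; a(0)→5·0+10≡10=k; y(24)→5·24+10≡0=a; o(14)→5·14+10≡2=c; n(13)→5·13+10≡23=x (all mod 26).

urkacx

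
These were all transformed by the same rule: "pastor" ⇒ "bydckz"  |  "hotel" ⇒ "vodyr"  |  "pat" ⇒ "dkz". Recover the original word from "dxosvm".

client

The output letters match the input read backwards, each shifted +10: pastor reversed is rotsap. Two steps: reverse the string, then apply a Caesar shift of +10.
Undoing it on dxosvm: shift back: d−10=t, x−10=n, o−10=e, s−10=i, v−10=l, m−10=c → tneilc; then reverse → client.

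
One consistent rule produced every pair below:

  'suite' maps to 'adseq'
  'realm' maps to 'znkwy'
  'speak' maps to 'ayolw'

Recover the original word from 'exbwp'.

In suite: s→a is +8, u→d is +9, i→s is +10, t→e is +11 — the shift increases by 1 each position. Each letter shifts forward by (position + 8), i.e. 8, 9, 10, … — the shift grows by one for each successive letter.
Undoing it on exbwp: e−8=w, x−9=o, b−10=r, w−11=l, p−12=d.

world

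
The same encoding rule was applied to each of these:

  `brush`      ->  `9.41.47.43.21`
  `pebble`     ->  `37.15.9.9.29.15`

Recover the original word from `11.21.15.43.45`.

chest

b(#2)→9 and r(#18)→41: differences scale by 2, so n = 2·pos + 5. The formula is n = 2×(alphabet index, a=1) + 5.
Reversing it on 11.21.15.43.45: 11→(11−5)÷2=3=c, 21→(21−5)÷2=8=h, 15→(15−5)÷2=5=e, 43→(43−5)÷2=19=s, 45→(45−5)÷2=20=t.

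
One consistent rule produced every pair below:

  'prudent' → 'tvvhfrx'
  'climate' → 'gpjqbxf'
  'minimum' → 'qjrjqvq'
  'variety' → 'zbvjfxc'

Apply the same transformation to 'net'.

rfx

The shift depends on letter class: consonant p→t is +4, but vowel u→v is +1. The rule splits by letter class: vowels +1, consonants +4.
For net: n(cons)+4=r, e(vowel)+1=f, t(cons)+4=x.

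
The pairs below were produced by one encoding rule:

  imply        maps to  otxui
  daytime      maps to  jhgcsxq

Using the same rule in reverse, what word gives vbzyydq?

purpose

In imply: i→o is +6, m→t is +7, p→x is +8, l→u is +9 — the shift increases by 1 each position. Each letter shifts forward by (position + 6), i.e. 6, 7, 8, … — the shift grows by one for each successive letter.
Undoing it on vbzyydq: v−6=p, b−7=u, z−8=r, y−9=p, y−10=o, d−11=s, q−12=e.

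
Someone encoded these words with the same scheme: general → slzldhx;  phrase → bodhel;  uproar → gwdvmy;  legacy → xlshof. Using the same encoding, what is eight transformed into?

It's a Vigenère-style cipher with numeric key [12,7]: position i shifts by key[i mod 2].
Applying it to eight: e+12=q, i+7=p, g+12=s, h+7=o, t+12=f.

qpsof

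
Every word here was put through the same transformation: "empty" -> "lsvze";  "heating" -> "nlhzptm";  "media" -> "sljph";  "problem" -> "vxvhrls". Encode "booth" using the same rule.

hvvzn

The shift depends on letter class: consonant m→s is +6, but vowel e→l is +7. The rule splits by letter class: vowels +7, consonants +6.
On booth: b(cons)+6=h, o(vowel)+7=v, o(vowel)+7=v, t(cons)+6=z, h(cons)+6=n.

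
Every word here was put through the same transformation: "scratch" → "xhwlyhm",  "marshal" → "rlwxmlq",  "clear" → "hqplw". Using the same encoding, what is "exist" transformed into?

pctxy

The shift depends on letter class: consonant s→x is +5, but vowel a→l is +11. Vowels shift forward by 11 and consonants shift forward by 5.
On exist: e(vowel)+11=p, x(cons)+5=c, i(vowel)+11=t, s(cons)+5=x, t(cons)+5=y.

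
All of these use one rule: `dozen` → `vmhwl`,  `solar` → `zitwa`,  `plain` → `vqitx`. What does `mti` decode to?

The output letters match the input read backwards, each shifted +8: dozen reversed is nezod. Two steps: reverse the string, then apply a Caesar shift of +8.
Reversing it on mti: shift back: m−8=e, t−8=l, i−8=a → ela; then reverse → ale.

ale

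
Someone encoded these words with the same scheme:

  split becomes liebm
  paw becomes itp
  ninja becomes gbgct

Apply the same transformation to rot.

Compare letters: s→l is +19, p→i is +19, l→e is +19 — a constant shift. It's a constant shift of +19 (ROT19).
On rot: r+19=k, o+19=h, t+19=m.

khm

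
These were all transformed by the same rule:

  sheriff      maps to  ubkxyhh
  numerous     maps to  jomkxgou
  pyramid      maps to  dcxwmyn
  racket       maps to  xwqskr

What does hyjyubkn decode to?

s(18)→u(20) and h(7)→b(1) fit y≡23x+22 (mod 26); the inverse of 23 mod 26 is 17. This is an affine cipher: with a=0,…,z=25, each position x becomes (23x+22) mod 26.
Decoding hyjyubkn: h(7)→17·(7−22)≡5=f; y(24)→17·(24−22)≡8=i; j(9)→17·(9−22)≡13=n; y(24)→17·(24−22)≡8=i; u(20)→17·(20−22)≡18=s; b(1)→17·(1−22)≡7=h; k(10)→17·(10−22)≡4=e; n(13)→17·(13−22)≡3=d (all mod 26).

finished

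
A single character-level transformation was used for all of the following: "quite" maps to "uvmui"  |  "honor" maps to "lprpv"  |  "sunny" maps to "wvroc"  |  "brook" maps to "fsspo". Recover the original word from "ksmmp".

Shifts by position in quite: pos 0: q→u (+4), pos 1: u→v (+1), pos 2: i→m (+4), pos 3: t→u (+1) — repeating every 2. The shifts repeat in a cycle of length 2: positions 0,1,… shift by +4, +1, then the pattern repeats.
Decoding ksmmp: k−4=g, s−1=r, m−4=i, m−1=l, p−4=l.

grill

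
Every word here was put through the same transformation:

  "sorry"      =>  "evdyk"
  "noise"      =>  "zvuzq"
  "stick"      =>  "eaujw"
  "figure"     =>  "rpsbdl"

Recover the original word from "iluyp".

Shifts by position in sorry: pos 0: s→e (+12), pos 1: o→v (+7), pos 2: r→d (+12), pos 3: r→y (+7) — repeating every 2. The shifts repeat in a cycle of length 2: positions 0,1,… shift by +12, +7, then the pattern repeats.
Reversing it on iluyp: i−12=w, l−7=e, u−12=i, y−7=r, p−12=d.

weird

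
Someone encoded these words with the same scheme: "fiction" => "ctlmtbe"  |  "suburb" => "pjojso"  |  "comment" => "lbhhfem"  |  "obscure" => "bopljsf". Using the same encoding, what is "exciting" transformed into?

f(5)→c(2) and i(8)→t(19) fit y≡23x+17 (mod 26); the inverse of 23 mod 26 is 17. This is an affine cipher: with a=0,…,z=25, each position x becomes (23x+17) mod 26.
On exciting: e(4)→23·4+17≡5=f; x(23)→23·23+17≡0=a; c(2)→23·2+17≡11=l; i(8)→23·8+17≡19=t; t(19)→23·19+17≡12=m; i(8)→23·8+17≡19=t; n(13)→23·13+17≡4=e; g(6)→23·6+17≡25=z (all mod 26).

faltmtez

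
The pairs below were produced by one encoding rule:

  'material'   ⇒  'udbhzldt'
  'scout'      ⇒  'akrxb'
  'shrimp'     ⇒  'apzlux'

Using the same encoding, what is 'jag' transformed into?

rdo

Two shifts are in play — +3 for a/e/i/o/u, +8 for every other letter.
Applying it to jag: j(cons)+8=r, a(vowel)+3=d, g(cons)+8=o.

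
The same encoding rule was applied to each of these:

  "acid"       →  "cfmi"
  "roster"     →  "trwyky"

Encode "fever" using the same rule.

In acid: a→c is +2, c→f is +3, i→m is +4, d→i is +5 — the shift increases by 1 each position. Each letter shifts forward by (position + 2), i.e. 2, 3, 4, … — the shift grows by one for each successive letter.
On fever: f+2=h, e+3=h, v+4=z, e+5=j, r+6=x.

hhzjx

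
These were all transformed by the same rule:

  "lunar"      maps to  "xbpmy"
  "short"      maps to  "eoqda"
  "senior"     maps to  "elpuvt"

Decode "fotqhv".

Shifts by position in lunar: pos 0: l→x (+12), pos 1: u→b (+7), pos 2: n→p (+2), pos 3: a→m (+12), pos 4: r→y (+7) — repeating every 3. It's a Vigenère-style cipher with numeric key [12,7,2]: position i shifts by key[i mod 3].
Decoding fotqhv: f−12=t, o−7=h, t−2=r, q−12=e, h−7=a, v−2=t.

threat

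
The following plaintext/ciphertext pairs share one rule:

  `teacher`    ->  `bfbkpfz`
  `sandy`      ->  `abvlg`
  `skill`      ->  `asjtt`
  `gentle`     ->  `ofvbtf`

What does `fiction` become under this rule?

njkbjpv

The shift depends on letter class: consonant t→b is +8, but vowel e→f is +1. Vowels shift forward by 1 and consonants shift forward by 8.
Applying it to fiction: f(cons)+8=n, i(vowel)+1=j, c(cons)+8=k, t(cons)+8=b, i(vowel)+1=j, o(vowel)+1=p, n(cons)+8=v.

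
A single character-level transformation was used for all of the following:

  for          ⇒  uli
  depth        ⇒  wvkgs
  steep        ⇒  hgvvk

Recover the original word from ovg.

let

Each pair mirrors across the alphabet (f↔u, o↔l, r↔i): positions sum to 25. This is the alphabet-reversal cipher (Atbash): a becomes z, b becomes y, etc.
Undoing it on ovg: o↔l, v↔e, g↔t.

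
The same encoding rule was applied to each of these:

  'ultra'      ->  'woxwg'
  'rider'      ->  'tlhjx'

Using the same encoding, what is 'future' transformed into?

hxxzxl

In ultra: u→w is +2, l→o is +3, t→x is +4, r→w is +5 — the shift increases by 1 each position. The shift increases by 1 at each position, starting from +2: 2, 3, 4, ….
Applying it to future: f+2=h, u+3=x, t+4=x, u+5=z, r+6=x, e+7=l.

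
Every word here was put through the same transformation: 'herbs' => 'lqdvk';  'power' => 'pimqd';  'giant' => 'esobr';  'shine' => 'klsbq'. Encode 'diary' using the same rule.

h(7)→l(11) and e(4)→q(16) fit y≡7x+14 (mod 26); the inverse of 7 mod 26 is 15. This is an affine cipher: with a=0,…,z=25, each position x becomes (7x+14) mod 26.
On diary: d(3)→7·3+14≡9=j; i(8)→7·8+14≡18=s; a(0)→7·0+14≡14=o; r(17)→7·17+14≡3=d; y(24)→7·24+14≡0=a (all mod 26).

jsoda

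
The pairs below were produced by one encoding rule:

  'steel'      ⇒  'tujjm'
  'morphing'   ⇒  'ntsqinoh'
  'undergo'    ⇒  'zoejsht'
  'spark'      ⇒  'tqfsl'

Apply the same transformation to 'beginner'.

cjhnoojs

The shift depends on letter class: consonant s→t is +1, but vowel e→j is +5. The rule splits by letter class: vowels +5, consonants +1.
On beginner: b(cons)+1=c, e(vowel)+5=j, g(cons)+1=h, i(vowel)+5=n, n(cons)+1=o, n(cons)+1=o, e(vowel)+5=j, r(cons)+1=s.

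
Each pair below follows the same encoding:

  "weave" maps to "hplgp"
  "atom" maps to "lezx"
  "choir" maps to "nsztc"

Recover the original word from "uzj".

It's a constant shift of +11 (ROT11).
Undoing it on uzj: u−11=j, z−11=o, j−11=y.

joy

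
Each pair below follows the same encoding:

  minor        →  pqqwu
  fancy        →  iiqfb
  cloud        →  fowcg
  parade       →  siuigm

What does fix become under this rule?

The rule splits by letter class: vowels +8, consonants +3.
Applying it to fix: f(cons)+3=i, i(vowel)+8=q, x(cons)+3=a.

iqa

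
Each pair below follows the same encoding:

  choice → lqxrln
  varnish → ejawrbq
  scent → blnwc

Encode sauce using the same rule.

This is a Caesar cipher with shift 9.
On sauce: s+9=b, a+9=j, u+9=d, c+9=l, e+9=n.

bjdln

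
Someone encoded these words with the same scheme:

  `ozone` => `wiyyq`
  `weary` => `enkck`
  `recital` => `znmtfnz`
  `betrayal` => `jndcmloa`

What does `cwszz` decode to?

In ozone: o→w is +8, z→i is +9, o→y is +10, n→y is +11 — the shift increases by 1 each position. Letter i (0-indexed) is shifted by i+8, so successive shifts are 8, 9, 10, ….
Undoing it on cwszz: c−8=u, w−9=n, s−10=i, z−11=o, z−12=n.

union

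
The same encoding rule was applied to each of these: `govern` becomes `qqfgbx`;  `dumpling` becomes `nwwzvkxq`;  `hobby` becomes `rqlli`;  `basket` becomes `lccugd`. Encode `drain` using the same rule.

nbckx

The shift depends on letter class: consonant g→q is +10, but vowel o→q is +2. Vowels shift forward by 2 and consonants shift forward by 10.
Applying it to drain: d(cons)+10=n, r(cons)+10=b, a(vowel)+2=c, i(vowel)+2=k, n(cons)+10=x.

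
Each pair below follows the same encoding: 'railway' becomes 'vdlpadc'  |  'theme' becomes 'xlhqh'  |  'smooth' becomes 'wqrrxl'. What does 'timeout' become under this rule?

The shift depends on letter class: consonant r→v is +4, but vowel a→d is +3. Vowels shift forward by 3 and consonants shift forward by 4.
On timeout: t(cons)+4=x, i(vowel)+3=l, m(cons)+4=q, e(vowel)+3=h, o(vowel)+3=r, u(vowel)+3=x, t(cons)+4=x.

xlqhrxx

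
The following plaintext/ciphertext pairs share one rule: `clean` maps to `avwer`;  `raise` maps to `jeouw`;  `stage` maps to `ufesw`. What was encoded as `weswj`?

c(2)→a(0) and l(11)→v(21) fit y≡11x+4 (mod 26); the inverse of 11 mod 26 is 19. This is an affine cipher: with a=0,…,z=25, each position x becomes (11x+4) mod 26.
Decoding weswj: w(22)→19·(22−4)≡4=e; e(4)→19·(4−4)≡0=a; s(18)→19·(18−4)≡6=g; w(22)→19·(22−4)≡4=e; j(9)→19·(9−4)≡17=r (all mod 26).

eager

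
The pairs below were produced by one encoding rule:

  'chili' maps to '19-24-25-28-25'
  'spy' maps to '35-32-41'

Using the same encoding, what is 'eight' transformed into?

21-25-23-24-36

c is letter #3 and maps to 19: an offset of 16. Each letter is replaced by its alphabet position (a=1..z=26) + 16.
For eight: e=5→21, i=9→25, g=7→23, h=8→24, t=20→36.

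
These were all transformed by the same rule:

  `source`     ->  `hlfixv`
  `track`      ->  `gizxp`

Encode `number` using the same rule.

mfnyvi

Each pair mirrors across the alphabet (s↔h, o↔l, u↔f): positions sum to 25. Each letter is replaced by its mirror in the alphabet: a↔z, b↔y, c↔x, and so on (the Atbash cipher).
Applying it to number: n↔m, u↔f, m↔n, b↔y, e↔v, r↔i.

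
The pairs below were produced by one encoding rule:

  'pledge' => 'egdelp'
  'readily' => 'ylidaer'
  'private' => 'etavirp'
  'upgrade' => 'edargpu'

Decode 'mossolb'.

blossom

The output letters match the input read backwards: pledge reversed is egdelp. It's just the letters in reverse order.
Reversing it on mossolb: then reverse → blossom.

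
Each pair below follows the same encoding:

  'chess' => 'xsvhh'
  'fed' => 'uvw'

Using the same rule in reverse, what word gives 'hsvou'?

Each pair mirrors across the alphabet (c↔x, h↔s, e↔v): positions sum to 25. Letters are reflected about the middle of the alphabet (position → 25−position): Atbash.
Decoding hsvou: h↔s, s↔h, v↔e, o↔l, u↔f.

shelf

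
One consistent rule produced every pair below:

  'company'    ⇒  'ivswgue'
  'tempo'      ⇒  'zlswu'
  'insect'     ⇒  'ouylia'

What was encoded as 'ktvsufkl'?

Shifts by position in company: pos 0: c→i (+6), pos 1: o→v (+7), pos 2: m→s (+6), pos 3: p→w (+7) — repeating every 2. The shifts repeat in a cycle of length 2: positions 0,1,… shift by +6, +7, then the pattern repeats.
Reversing it on ktvsufkl: k−6=e, t−7=m, v−6=p, s−7=l, u−6=o, f−7=y, k−6=e, l−7=e.

employee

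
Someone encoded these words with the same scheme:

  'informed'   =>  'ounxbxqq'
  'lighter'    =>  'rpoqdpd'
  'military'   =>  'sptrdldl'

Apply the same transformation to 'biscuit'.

hpaletf

Each letter shifts forward by (position + 6), i.e. 6, 7, 8, … — the shift grows by one for each successive letter.
On biscuit: b+6=h, i+7=p, s+8=a, c+9=l, u+10=e, i+11=t, t+12=f.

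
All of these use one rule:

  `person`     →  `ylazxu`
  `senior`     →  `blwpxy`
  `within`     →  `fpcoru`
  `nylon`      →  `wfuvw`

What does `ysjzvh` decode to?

plasma

A repeating key of period 2 is used — shifts +9, +7 over and over.
Undoing it on ysjzvh: y−9=p, s−7=l, j−9=a, z−7=s, v−9=m, h−7=a.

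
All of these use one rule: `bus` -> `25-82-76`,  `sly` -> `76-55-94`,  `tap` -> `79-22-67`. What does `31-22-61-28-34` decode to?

dance

b(#2)→25 and u(#21)→82: differences scale by 3, so n = 3·pos + 19. With a=1..z=26, the number is 3·pos + 19.
Undoing it on 31-22-61-28-34: 31→(31−19)÷3=4=d, 22→(22−19)÷3=1=a, 61→(61−19)÷3=14=n, 28→(28−19)÷3=3=c, 34→(34−19)÷3=5=e.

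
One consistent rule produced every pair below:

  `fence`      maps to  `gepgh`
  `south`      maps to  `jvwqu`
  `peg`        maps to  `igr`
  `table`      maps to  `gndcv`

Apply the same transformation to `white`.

The output letters match the input read backwards, each shifted +2: fence reversed is ecnef. The word is reversed, then every letter is shifted forward by 2.
Applying it to white: reverse → etihw; then shift: e+2=g, t+2=v, i+2=k, h+2=j, w+2=y.

gvkjy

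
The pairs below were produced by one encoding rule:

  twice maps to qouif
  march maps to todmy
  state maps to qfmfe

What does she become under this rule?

The output letters match the input read backwards, each shifted +12: twice reversed is eciwt. Read the word backwards and shift each letter +12.
For she: reverse → ehs; then shift: e+12=q, h+12=t, s+12=e.

qte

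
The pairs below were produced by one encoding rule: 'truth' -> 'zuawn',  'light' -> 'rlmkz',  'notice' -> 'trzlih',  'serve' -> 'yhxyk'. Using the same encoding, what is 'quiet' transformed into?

It's a Vigenère-style cipher with numeric key [6,3]: position i shifts by key[i mod 2].
For quiet: q+6=w, u+3=x, i+6=o, e+3=h, t+6=z.

wxohz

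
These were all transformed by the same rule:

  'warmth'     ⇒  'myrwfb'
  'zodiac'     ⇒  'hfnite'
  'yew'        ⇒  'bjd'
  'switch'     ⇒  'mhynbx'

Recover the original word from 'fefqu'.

plaza

Two steps: reverse the string, then apply a Caesar shift of +5.
Undoing it on fefqu: shift back: f−5=a, e−5=z, f−5=a, q−5=l, u−5=p → azalp; then reverse → plaza.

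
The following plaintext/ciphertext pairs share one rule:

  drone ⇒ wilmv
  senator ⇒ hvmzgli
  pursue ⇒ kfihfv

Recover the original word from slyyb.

hobby

Each pair mirrors across the alphabet (d↔w, r↔i, o↔l): positions sum to 25. This is the alphabet-reversal cipher (Atbash): a becomes z, b becomes y, etc.
Decoding slyyb: s↔h, l↔o, y↔b, y↔b, b↔y.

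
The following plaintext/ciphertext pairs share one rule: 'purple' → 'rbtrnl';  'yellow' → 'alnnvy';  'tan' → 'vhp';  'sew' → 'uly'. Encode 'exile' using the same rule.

The shift depends on letter class: consonant p→r is +2, but vowel u→b is +7. Vowels shift forward by 7 and consonants shift forward by 2.
Applying it to exile: e(vowel)+7=l, x(cons)+2=z, i(vowel)+7=p, l(cons)+2=n, e(vowel)+7=l.

lzpnl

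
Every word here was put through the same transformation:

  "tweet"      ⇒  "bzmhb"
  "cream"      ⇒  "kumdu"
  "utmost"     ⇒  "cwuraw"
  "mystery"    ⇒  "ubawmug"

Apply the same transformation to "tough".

brcjp

Shifts by position in tweet: pos 0: t→b (+8), pos 1: w→z (+3), pos 2: e→m (+8), pos 3: e→h (+3) — repeating every 2. The shifts repeat in a cycle of length 2: positions 0,1,… shift by +8, +3, then the pattern repeats.
For tough: t+8=b, o+3=r, u+8=c, g+3=j, h+8=p.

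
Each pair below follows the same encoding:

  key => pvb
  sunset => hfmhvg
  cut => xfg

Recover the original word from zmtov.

angle

Each pair mirrors across the alphabet (k↔p, e↔v, y↔b): positions sum to 25. This is the alphabet-reversal cipher (Atbash): a becomes z, b becomes y, etc.
Reversing it on zmtov: z↔a, m↔n, t↔g, o↔l, v↔e.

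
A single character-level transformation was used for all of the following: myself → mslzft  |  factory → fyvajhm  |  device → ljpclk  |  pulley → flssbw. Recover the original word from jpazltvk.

The output letters match the input read backwards, each shifted +7: myself reversed is flesym. The word is reversed, then every letter is shifted forward by 7.
Reversing it on jpazltvk: shift back: j−7=c, p−7=i, a−7=t, z−7=s, l−7=e, t−7=m, v−7=o, k−7=d → citsemod; then reverse → domestic.

domestic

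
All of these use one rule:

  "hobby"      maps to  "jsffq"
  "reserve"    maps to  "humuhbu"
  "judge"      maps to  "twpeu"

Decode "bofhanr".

vibrant

This is an affine cipher: with a=0,…,z=25, each position x becomes (5x+0) mod 26.
Decoding bofhanr: b(1)→21·(1−0)≡21=v; o(14)→21·(14−0)≡8=i; f(5)→21·(5−0)≡1=b; h(7)→21·(7−0)≡17=r; a(0)→21·(0−0)≡0=a; n(13)→21·(13−0)≡13=n; r(17)→21·(17−0)≡19=t (all mod 26).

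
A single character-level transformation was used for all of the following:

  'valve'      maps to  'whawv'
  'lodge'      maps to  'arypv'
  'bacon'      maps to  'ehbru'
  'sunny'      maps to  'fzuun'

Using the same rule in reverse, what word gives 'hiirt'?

arrow

v(21)→w(22) and a(0)→h(7) fit y≡23x+7 (mod 26); the inverse of 23 mod 26 is 17. Treating letters as 0–25, the rule is x ↦ 23x + 7 (mod 26).
Undoing it on hiirt: h(7)→17·(7−7)≡0=a; i(8)→17·(8−7)≡17=r; i(8)→17·(8−7)≡17=r; r(17)→17·(17−7)≡14=o; t(19)→17·(19−7)≡22=w (all mod 26).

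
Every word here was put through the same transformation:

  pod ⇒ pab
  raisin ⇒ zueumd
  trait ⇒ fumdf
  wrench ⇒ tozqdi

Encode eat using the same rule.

Read the word backwards and shift each letter +12.
On eat: reverse → tae; then shift: t+12=f, a+12=m, e+12=q.

fmq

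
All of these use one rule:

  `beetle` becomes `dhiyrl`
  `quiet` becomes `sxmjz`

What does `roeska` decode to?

planet

Each letter shifts forward by (position + 2), i.e. 2, 3, 4, … — the shift grows by one for each successive letter.
Reversing it on roeska: r−2=p, o−3=l, e−4=a, s−5=n, k−6=e, a−7=t.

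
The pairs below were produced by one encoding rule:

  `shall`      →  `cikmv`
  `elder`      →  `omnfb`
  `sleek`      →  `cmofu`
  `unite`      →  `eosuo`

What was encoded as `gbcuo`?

It's a Vigenère-style cipher with numeric key [10,1]: position i shifts by key[i mod 2].
Decoding gbcuo: g−10=w, b−1=a, c−10=s, u−1=t, o−10=e.

waste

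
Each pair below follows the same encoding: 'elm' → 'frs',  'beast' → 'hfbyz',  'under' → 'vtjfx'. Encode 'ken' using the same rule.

The shift depends on letter class: consonant l→r is +6, but vowel e→f is +1. Two shifts are in play — +1 for a/e/i/o/u, +6 for every other letter.
For ken: k(cons)+6=q, e(vowel)+1=f, n(cons)+6=t.

qft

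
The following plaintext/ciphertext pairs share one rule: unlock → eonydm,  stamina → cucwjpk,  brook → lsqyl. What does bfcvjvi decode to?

Shifts by position in unlock: pos 0: u→e (+10), pos 1: n→o (+1), pos 2: l→n (+2), pos 3: o→y (+10), pos 4: c→d (+1), pos 5: k→m (+2) — repeating every 3. The shifts repeat in a cycle of length 3: positions 0,1,… shift by +10, +1, +2, then the pattern repeats.
Decoding bfcvjvi: b−10=r, f−1=e, c−2=a, v−10=l, j−1=i, v−2=t, i−10=y.

reality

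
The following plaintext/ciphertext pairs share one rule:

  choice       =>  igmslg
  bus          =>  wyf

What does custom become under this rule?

Two steps: reverse the string, then apply a Caesar shift of +4.
Applying it to custom: reverse → motsuc; then shift: m+4=q, o+4=s, t+4=x, s+4=w, u+4=y, c+4=g.

qsxwyg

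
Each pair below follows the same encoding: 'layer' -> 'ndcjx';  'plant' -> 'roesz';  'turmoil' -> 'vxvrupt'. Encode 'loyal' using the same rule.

nrcfr

Each letter shifts forward by (position + 2), i.e. 2, 3, 4, … — the shift grows by one for each successive letter.
Applying it to loyal: l+2=n, o+3=r, y+4=c, a+5=f, l+6=r.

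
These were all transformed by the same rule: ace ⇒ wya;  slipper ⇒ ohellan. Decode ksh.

owl

Compare letters: a→w is +22, c→y is +22, e→a is +22 — a constant shift. It's a constant shift of +22 (ROT22).
Reversing it on ksh: k−22=o, s−22=w, h−22=l.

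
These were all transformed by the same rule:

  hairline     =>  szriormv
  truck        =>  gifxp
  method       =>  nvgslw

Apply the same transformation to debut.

wvyfg

This is the alphabet-reversal cipher (Atbash): a becomes z, b becomes y, etc.
On debut: d↔w, e↔v, b↔y, u↔f, t↔g.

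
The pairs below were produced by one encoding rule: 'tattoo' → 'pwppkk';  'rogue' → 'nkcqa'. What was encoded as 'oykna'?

score

It's a constant shift of +22 (ROT22).
Undoing it on oykna: o−22=s, y−22=c, k−22=o, n−22=r, a−22=e.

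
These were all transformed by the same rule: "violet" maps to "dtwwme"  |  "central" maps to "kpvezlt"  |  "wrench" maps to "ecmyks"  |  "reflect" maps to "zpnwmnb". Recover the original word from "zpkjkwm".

Shifts by position in violet: pos 0: v→d (+8), pos 1: i→t (+11), pos 2: o→w (+8), pos 3: l→w (+11) — repeating every 2. It's a Vigenère-style cipher with numeric key [8,11]: position i shifts by key[i mod 2].
Reversing it on zpkjkwm: z−8=r, p−11=e, k−8=c, j−11=y, k−8=c, w−11=l, m−8=e.

recycle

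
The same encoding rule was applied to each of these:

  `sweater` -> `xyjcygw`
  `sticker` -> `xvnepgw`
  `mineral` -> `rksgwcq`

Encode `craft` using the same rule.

htfhy

Shifts by position in sweater: pos 0: s→x (+5), pos 1: w→y (+2), pos 2: e→j (+5), pos 3: a→c (+2) — repeating every 2. It's a Vigenère-style cipher with numeric key [5,2]: position i shifts by key[i mod 2].
Applying it to craft: c+5=h, r+2=t, a+5=f, f+2=h, t+5=y.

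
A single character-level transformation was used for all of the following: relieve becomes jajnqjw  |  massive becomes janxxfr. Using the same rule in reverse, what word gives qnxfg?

The output letters match the input read backwards, each shifted +5: relieve reversed is eveiler. Read the word backwards and shift each letter +5.
Decoding qnxfg: shift back: q−5=l, n−5=i, x−5=s, f−5=a, g−5=b → lisab; then reverse → basil.

basil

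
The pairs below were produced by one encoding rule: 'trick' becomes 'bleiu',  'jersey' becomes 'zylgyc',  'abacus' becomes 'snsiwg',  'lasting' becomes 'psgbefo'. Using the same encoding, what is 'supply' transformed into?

t(19)→b(1) and r(17)→l(11) fit y≡21x+18 (mod 26); the inverse of 21 mod 26 is 5. Each letter's alphabet position (a=0..z=25) is mapped through 21·x+18 mod 26 — an affine cipher.
On supply: s(18)→21·18+18≡6=g; u(20)→21·20+18≡22=w; p(15)→21·15+18≡21=v; p(15)→21·15+18≡21=v; l(11)→21·11+18≡15=p; y(24)→21·24+18≡2=c (all mod 26).

gwvvpc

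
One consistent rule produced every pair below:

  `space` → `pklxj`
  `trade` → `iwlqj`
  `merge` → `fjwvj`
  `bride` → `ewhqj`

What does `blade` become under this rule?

s(18)→p(15) and p(15)→k(10) fit y≡19x+11 (mod 26); the inverse of 19 mod 26 is 11. Each letter's alphabet position (a=0..z=25) is mapped through 19·x+11 mod 26 — an affine cipher.
Applying it to blade: b(1)→19·1+11≡4=e; l(11)→19·11+11≡12=m; a(0)→19·0+11≡11=l; d(3)→19·3+11≡16=q; e(4)→19·4+11≡9=j (all mod 26).

emlqj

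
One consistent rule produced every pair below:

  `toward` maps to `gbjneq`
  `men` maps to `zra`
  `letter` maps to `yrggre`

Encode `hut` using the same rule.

Compare letters: t→g is +13, o→b is +13, w→j is +13 — a constant shift. Every letter moves 13 places later in the alphabet, wrapping around z→a.
For hut: h+13=u, u+13=h, t+13=g.

uhg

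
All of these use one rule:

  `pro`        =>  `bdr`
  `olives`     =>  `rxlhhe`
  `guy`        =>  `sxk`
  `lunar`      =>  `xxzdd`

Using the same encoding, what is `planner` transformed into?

bxdzzhd

The shift depends on letter class: consonant p→b is +12, but vowel o→r is +3. The rule splits by letter class: vowels +3, consonants +12.
For planner: p(cons)+12=b, l(cons)+12=x, a(vowel)+3=d, n(cons)+12=z, n(cons)+12=z, e(vowel)+3=h, r(cons)+12=d.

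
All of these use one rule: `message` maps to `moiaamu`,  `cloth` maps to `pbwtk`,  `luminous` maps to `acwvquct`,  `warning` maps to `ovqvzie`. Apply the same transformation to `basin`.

vqaij

The output letters match the input read backwards, each shifted +8: message reversed is egassem. Read the word backwards and shift each letter +8.
Applying it to basin: reverse → nisab; then shift: n+8=v, i+8=q, s+8=a, a+8=i, b+8=j.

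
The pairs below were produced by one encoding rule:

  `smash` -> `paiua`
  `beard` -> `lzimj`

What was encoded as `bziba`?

The output letters match the input read backwards, each shifted +8: smash reversed is hsams. Two steps: reverse the string, then apply a Caesar shift of +8.
Reversing it on bziba: shift back: b−8=t, z−8=r, i−8=a, b−8=t, a−8=s → trats; then reverse → start.

start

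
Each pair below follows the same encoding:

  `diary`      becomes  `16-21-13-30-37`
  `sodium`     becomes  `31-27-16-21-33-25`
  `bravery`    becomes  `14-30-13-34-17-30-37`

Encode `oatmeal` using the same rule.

27-13-32-25-17-13-24

d is letter #4 and maps to 16: an offset of 12. The number is (letter's place in the alphabet, a=1) + 12.
For oatmeal: o=15→27, a=1→13, t=20→32, m=13→25, e=5→17, a=1→13, l=12→24.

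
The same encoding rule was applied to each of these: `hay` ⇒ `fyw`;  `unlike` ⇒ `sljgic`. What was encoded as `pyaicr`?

Compare letters: h→f is +24, a→y is +24, y→w is +24 — a constant shift. This is a Caesar cipher with shift 24.
Decoding pyaicr: p−24=r, y−24=a, a−24=c, i−24=k, c−24=e, r−24=t.

racket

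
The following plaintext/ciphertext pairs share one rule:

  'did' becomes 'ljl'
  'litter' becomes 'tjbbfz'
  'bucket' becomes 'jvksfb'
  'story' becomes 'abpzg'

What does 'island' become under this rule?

Vowels shift forward by 1 and consonants shift forward by 8.
On island: i(vowel)+1=j, s(cons)+8=a, l(cons)+8=t, a(vowel)+1=b, n(cons)+8=v, d(cons)+8=l.

jatbvl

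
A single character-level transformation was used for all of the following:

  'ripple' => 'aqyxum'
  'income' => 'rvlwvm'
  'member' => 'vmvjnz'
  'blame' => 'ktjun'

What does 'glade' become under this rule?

ptjln

A repeating key of period 2 is used — shifts +9, +8 over and over.
On glade: g+9=p, l+8=t, a+9=j, d+8=l, e+9=n.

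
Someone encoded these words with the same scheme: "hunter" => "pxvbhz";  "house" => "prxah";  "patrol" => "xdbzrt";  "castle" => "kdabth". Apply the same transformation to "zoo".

The shift depends on letter class: consonant h→p is +8, but vowel u→x is +3. The rule splits by letter class: vowels +3, consonants +8.
Applying it to zoo: z(cons)+8=h, o(vowel)+3=r, o(vowel)+3=r.

hrr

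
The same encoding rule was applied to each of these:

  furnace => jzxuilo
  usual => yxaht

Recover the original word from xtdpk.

In furnace: f→j is +4, u→z is +5, r→x is +6, n→u is +7 — the shift increases by 1 each position. Each letter shifts forward by (position + 4), i.e. 4, 5, 6, … — the shift grows by one for each successive letter.
Undoing it on xtdpk: x−4=t, t−5=o, d−6=x, p−7=i, k−8=c.

toxic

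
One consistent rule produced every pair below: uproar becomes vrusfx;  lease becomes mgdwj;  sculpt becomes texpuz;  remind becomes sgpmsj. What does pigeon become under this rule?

In uproar: u→v is +1, p→r is +2, r→u is +3, o→s is +4 — the shift increases by 1 each position. Each letter shifts forward by (position + 1), i.e. 1, 2, 3, … — the shift grows by one for each successive letter.
Applying it to pigeon: p+1=q, i+2=k, g+3=j, e+4=i, o+5=t, n+6=t.

qkjitt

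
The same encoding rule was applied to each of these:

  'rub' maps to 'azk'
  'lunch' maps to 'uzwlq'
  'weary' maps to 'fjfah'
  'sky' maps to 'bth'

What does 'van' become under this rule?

efw

The shift depends on letter class: consonant r→a is +9, but vowel u→z is +5. The rule splits by letter class: vowels +5, consonants +9.
Applying it to van: v(cons)+9=e, a(vowel)+5=f, n(cons)+9=w.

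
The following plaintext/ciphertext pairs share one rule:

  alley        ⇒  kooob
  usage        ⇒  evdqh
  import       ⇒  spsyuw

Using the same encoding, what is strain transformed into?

Shifts by position in alley: pos 0: a→k (+10), pos 1: l→o (+3), pos 2: l→o (+3), pos 3: e→o (+10), pos 4: y→b (+3) — repeating every 3. A repeating key of period 3 is used — shifts +10, +3, +3 over and over.
Applying it to strain: s+10=c, t+3=w, r+3=u, a+10=k, i+3=l, n+3=q.

cwuklq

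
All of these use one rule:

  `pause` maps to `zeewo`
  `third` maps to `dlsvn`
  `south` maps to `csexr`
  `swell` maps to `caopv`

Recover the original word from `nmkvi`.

Shifts by position in pause: pos 0: p→z (+10), pos 1: a→e (+4), pos 2: u→e (+10), pos 3: s→w (+4) — repeating every 2. The shifts repeat in a cycle of length 2: positions 0,1,… shift by +10, +4, then the pattern repeats.
Reversing it on nmkvi: n−10=d, m−4=i, k−10=a, v−4=r, i−10=y.

diary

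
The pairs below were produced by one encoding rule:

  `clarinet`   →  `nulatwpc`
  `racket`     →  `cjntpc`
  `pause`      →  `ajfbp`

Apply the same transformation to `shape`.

Shifts by position in clarinet: pos 0: c→n (+11), pos 1: l→u (+9), pos 2: a→l (+11), pos 3: r→a (+9) — repeating every 2. The shifts repeat in a cycle of length 2: positions 0,1,… shift by +11, +9, then the pattern repeats.
Applying it to shape: s+11=d, h+9=q, a+11=l, p+9=y, e+11=p.

dqlyp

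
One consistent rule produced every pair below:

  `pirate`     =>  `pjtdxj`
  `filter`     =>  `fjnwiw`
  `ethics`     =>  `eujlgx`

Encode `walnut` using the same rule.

In pirate: p→p is +0, i→j is +1, r→t is +2, a→d is +3 — the shift increases by 1 each position. Letter i (0-indexed) is shifted by i+0, so successive shifts are 0, 1, 2, ….
On walnut: w+0=w, a+1=b, l+2=n, n+3=q, u+4=y, t+5=y.

wbnqyy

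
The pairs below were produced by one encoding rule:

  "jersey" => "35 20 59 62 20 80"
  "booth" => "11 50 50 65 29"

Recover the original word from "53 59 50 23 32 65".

profit

j(#10)→35 and e(#5)→20: differences scale by 3, so n = 3·pos + 5. With a=1..z=26, the number is 3·pos + 5.
Decoding 53 59 50 23 32 65: 53→(53−5)÷3=16=p, 59→(59−5)÷3=18=r, 50→(50−5)÷3=15=o, 23→(23−5)÷3=6=f, 32→(32−5)÷3=9=i, 65→(65−5)÷3=20=t.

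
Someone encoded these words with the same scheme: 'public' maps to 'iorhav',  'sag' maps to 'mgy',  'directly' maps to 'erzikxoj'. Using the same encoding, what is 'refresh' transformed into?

The output letters match the input read backwards, each shifted +6: public reversed is cilbup. Read the word backwards and shift each letter +6.
Applying it to refresh: reverse → hserfer; then shift: h+6=n, s+6=y, e+6=k, r+6=x, f+6=l, e+6=k, r+6=x.

nykxlkx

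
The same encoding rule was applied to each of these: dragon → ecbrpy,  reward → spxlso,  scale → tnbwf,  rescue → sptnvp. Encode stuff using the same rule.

tevqg

Shifts by position in dragon: pos 0: d→e (+1), pos 1: r→c (+11), pos 2: a→b (+1), pos 3: g→r (+11) — repeating every 2. A repeating key of period 2 is used — shifts +1, +11 over and over.
For stuff: s+1=t, t+11=e, u+1=v, f+11=q, f+1=g.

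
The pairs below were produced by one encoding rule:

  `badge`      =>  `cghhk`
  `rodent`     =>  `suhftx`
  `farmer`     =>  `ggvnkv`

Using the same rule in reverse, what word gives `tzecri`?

stable

The shifts repeat in a cycle of length 3: positions 0,1,… shift by +1, +6, +4, then the pattern repeats.
Decoding tzecri: t−1=s, z−6=t, e−4=a, c−1=b, r−6=l, i−4=e.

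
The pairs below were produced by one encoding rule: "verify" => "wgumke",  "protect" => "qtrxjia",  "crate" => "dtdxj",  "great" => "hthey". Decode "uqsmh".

In verify: v→w is +1, e→g is +2, r→u is +3, i→m is +4 — the shift increases by 1 each position. The shift increases by 1 at each position, starting from +1: 1, 2, 3, ….
Decoding uqsmh: u−1=t, q−2=o, s−3=p, m−4=i, h−5=c.

topic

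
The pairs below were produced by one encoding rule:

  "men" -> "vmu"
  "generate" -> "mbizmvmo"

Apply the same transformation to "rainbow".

Two steps: reverse the string, then apply a Caesar shift of +8.
For rainbow: reverse → wobniar; then shift: w+8=e, o+8=w, b+8=j, n+8=v, i+8=q, a+8=i, r+8=z.

ewjvqiz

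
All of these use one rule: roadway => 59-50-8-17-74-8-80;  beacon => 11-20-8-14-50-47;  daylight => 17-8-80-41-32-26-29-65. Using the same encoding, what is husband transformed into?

r(#18)→59 and o(#15)→50: differences scale by 3, so n = 3·pos + 5. Each letter becomes 3×(its alphabet position, a=1..z=26) + 5.
For husband: h=8→29, u=21→68, s=19→62, b=2→11, a=1→8, n=14→47, d=4→17.

29-68-62-11-8-47-17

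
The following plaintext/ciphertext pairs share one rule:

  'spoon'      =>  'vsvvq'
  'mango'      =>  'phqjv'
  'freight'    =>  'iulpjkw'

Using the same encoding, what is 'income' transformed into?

The shift depends on letter class: consonant s→v is +3, but vowel o→v is +7. Vowels shift forward by 7 and consonants shift forward by 3.
For income: i(vowel)+7=p, n(cons)+3=q, c(cons)+3=f, o(vowel)+7=v, m(cons)+3=p, e(vowel)+7=l.

pqfvpl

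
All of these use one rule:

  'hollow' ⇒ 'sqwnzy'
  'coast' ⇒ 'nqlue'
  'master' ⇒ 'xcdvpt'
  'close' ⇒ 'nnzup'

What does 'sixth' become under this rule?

dkivs

Shifts by position in hollow: pos 0: h→s (+11), pos 1: o→q (+2), pos 2: l→w (+11), pos 3: l→n (+2) — repeating every 2. A repeating key of period 2 is used — shifts +11, +2 over and over.
Applying it to sixth: s+11=d, i+2=k, x+11=i, t+2=v, h+11=s.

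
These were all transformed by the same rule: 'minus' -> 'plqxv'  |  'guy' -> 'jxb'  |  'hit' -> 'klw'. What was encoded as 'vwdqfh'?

stance

It's a constant shift of +3 (ROT3).
Reversing it on vwdqfh: v−3=s, w−3=t, d−3=a, q−3=n, f−3=c, h−3=e.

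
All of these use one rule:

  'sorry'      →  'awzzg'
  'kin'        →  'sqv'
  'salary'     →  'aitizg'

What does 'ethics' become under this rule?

Compare letters: s→a is +8, o→w is +8, r→z is +8 — a constant shift. Each letter is shifted forward by 8 in the alphabet (a Caesar shift of +8).
Applying it to ethics: e+8=m, t+8=b, h+8=p, i+8=q, c+8=k, s+8=a.

mbpqka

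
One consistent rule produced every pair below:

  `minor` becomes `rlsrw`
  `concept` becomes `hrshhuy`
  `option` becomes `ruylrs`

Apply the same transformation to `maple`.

rduqh

The rule splits by letter class: vowels +3, consonants +5.
For maple: m(cons)+5=r, a(vowel)+3=d, p(cons)+5=u, l(cons)+5=q, e(vowel)+3=h.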